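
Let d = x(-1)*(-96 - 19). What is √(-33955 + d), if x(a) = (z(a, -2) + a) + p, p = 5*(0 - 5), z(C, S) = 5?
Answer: 2*I*√7885 ≈ 177.59*I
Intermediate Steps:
p = -25 (p = 5*(-5) = -25)
x(a) = -20 + a (x(a) = (5 + a) - 25 = -20 + a)
d = 2415 (d = (-20 - 1)*(-96 - 19) = -21*(-115) = 2415)
√(-33955 + d) = √(-33955 + 2415) = √(-31540) = 2*I*√7885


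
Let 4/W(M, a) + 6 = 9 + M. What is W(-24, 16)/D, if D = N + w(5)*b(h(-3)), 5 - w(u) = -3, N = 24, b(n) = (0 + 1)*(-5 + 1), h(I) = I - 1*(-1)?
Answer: 1/42 ≈ 0.023810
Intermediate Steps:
h(I) = 1 + I (h(I) = I + 1 = 1 + I)
b(n) = -4 (b(n) = 1*(-4) = -4)
W(M, a) = 4/(3 + M) (W(M, a) = 4/(-6 + (9 + M)) = 4/(3 + M))
w(u) = 8 (w(u) = 5 - 1*(-3) = 5 + 3 = 8)
D = -8 (D = 24 + 8*(-4) = 24 - 32 = -8)
W(-24, 16)/D = (4/(3 - 24))/(-8) = (4/(-21))*(-⅛) = (4*(-1/21))*(-⅛) = -4/21*(-⅛) = 1/42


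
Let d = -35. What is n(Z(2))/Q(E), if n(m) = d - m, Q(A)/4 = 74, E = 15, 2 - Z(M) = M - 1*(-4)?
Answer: -31/296 ≈ -0.10473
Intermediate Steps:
Z(M) = -2 - M (Z(M) = 2 - (M - 1*(-4)) = 2 - (M + 4) = 2 - (4 + M) = 2 + (-4 - M) = -2 - M)
Q(A) = 296 (Q(A) = 4*74 = 296)
n(m) = -35 - m
n(Z(2))/Q(E) = (-35 - (-2 - 1*2))/296 = (-35 - (-2 - 2))*(1/296) = (-35 - 1*(-4))*(1/296) = (-35 + 4)*(1/296) = -31*1/296 = -31/296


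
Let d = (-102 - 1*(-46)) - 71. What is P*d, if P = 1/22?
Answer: -127/22 ≈ -5.7727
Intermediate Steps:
P = 1/22 ≈ 0.045455
d = -127 (d = (-102 + 46) - 71 = -56 - 71 = -127)
P*d = (1/22)*(-127) = -127/22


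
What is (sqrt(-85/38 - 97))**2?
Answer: -3771/38 ≈ -99.237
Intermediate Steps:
(sqrt(-85/38 - 97))**2 = (sqrt(-3771/38))**2 = (3*I*sqrt(15922)/38)**2 = -3771/38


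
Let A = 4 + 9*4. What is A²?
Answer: 1600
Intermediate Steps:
A = 40 (A = 4 + 36 = 40)
A² = 40² = 1600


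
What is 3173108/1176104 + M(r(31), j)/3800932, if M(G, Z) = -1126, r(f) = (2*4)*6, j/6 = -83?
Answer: 376857607611/139696604029 ≈ 2.6977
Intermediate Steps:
j = -498 (j = 6*(-83) = -498)
r(f) = 48 (r(f) = 8*6 = 48)
3173108/1176104 + M(r(31), j)/3800932 = 3173108/1176104 - 1126/3800932 = 3173108*(1/1176104) - 1126*1/3800932 = 793277/294026 - 563/1900466 = 376857607611/139696604029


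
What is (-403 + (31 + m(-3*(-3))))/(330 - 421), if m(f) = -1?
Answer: 373/91 ≈ 4.0989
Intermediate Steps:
(-403 + (31 + m(-3*(-3))))/(330 - 421) = (-403 + (31 - 1))/(330 - 421) = (-403 + 30)/(-91) = -373*(-1/91) = 373/91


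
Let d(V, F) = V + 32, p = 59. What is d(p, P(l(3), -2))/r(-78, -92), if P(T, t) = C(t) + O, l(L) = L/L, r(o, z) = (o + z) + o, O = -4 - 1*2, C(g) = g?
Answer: -91/248 ≈ -0.36694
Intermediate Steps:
O = -6 (O = -4 - 2 = -6)
r(o, z) = z + 2*o
l(L) = 1
P(T, t) = -6 + t (P(T, t) = t - 6 = -6 + t)
d(V, F) = 32 + V
d(p, P(l(3), -2))/r(-78, -92) = (32 + 59)/(-92 + 2*(-78)) = 91/(-92 - 156) = 91/(-248) = 91*(-1/248) = -91/248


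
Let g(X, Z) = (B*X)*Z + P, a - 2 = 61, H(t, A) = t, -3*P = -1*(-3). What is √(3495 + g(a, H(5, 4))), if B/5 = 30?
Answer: 2*√12686 ≈ 225.26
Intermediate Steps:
P = -1 (P = -(-1)*(-3)/3 = -⅓*3 = -1)
B = 150 (B = 5*30 = 150)
a = 63 (a = 2 + 61 = 63)
g(X, Z) = -1 + 150*X*Z (g(X, Z) = (150*X)*Z - 1 = 150*X*Z - 1 = -1 + 150*X*Z)
√(3495 + g(a, H(5, 4))) = √(3495 + (-1 + 150*63*5)) = √(3495 + (-1 + 47250)) = √(3495 + 47249) = √50744 = 2*√12686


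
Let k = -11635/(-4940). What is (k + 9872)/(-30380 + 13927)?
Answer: -750451/1250428 ≈ -0.60015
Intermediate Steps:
k = 179/76 (k = -11635*(-1/4940) = 179/76 ≈ 2.3553)
(k + 9872)/(-30380 + 13927) = (179/76 + 9872)/(-30380 + 13927) = (750451/76)/(-16453) = (750451/76)*(-1/16453) = -750451/1250428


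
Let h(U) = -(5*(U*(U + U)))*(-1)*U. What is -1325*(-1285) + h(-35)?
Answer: 1273875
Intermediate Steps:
h(U) = 10*U³ (h(U) = -(5*(U*(2*U)))*(-1)*U = -(5*(2*U²))*(-1)*U = -(10*U²)*(-1)*U = -(-10*U²)*U = -(-10)*U³ = 10*U³)
-1325*(-1285) + h(-35) = -1325*(-1285) + 10*(-35)³ = 1702625 + 10*(-42875) = 1702625 - 428750 = 1273875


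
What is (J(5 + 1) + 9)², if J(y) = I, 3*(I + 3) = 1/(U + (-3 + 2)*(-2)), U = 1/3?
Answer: 1849/49 ≈ 37.735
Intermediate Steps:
U = ⅓ ≈ 0.33333
I = -20/7 (I = -3 + 1/(3*(⅓ + (-3 + 2)*(-2))) = -3 + 1/(3*(⅓ - 1*(-2))) = -3 + 1/(3*(⅓ + 2)) = -3 + 1/(3*(7/3)) = -3 + (⅓)*(3/7) = -3 + ⅐ = -20/7 ≈ -2.8571)
J(y) = -20/7
(J(5 + 1) + 9)² = (-20/7 + 9)² = (43/7)² = 1849/49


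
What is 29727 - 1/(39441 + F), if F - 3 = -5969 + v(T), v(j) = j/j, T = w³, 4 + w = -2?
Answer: 995141051/33476 ≈ 29727.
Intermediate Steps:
w = -6 (w = -4 - 2 = -6)
T = -216 (T = (-6)³ = -216)
v(j) = 1
F = -5965 (F = 3 + (-5969 + 1) = 3 - 5968 = -5965)
29727 - 1/(39441 + F) = 29727 - 1/(39441 - 5965) = 29727 - 1/33476 = 995141051/33476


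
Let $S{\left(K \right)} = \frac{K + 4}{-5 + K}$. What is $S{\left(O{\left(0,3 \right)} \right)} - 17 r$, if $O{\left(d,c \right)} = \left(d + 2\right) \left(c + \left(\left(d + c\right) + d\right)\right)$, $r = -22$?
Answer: $\frac{2634}{7} \approx 376.29$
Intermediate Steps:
$O{\left(d,c \right)} = \left(2 + d\right) \left(2 c + 2 d\right)$ ($O{\left(d,c \right)} = \left(2 + d\right) \left(c + \left(\left(c + d\right) + d\right)\right) = \left(2 + d\right) \left(c + \left(c + 2 d\right)\right) = \left(2 + d\right) \left(2 c + 2 d\right)$)
$S{\left(K \right)} = \frac{4 + K}{-5 + K}$
$S{\left(O{\left(0,3 \right)} \right)} - 17 r = \frac{4 + \left(2 \cdot 0^{2} + 4 \cdot 3 + 4 \cdot 0 + 2 \cdot 3 \cdot 0\right)}{-5 + \left(2 \cdot 0^{2} + 4 \cdot 3 + 4 \cdot 0 + 2 \cdot 3 \cdot 0\right)} - -374 = \frac{4 + \left(2 \cdot 0 + 12 + 0 + 0\right)}{-5 + \left(2 \cdot 0 + 12 + 0 + 0\right)} + 374 = \frac{4 + \left(0 + 12 + 0 + 0\right)}{-5 + \left(0 + 12 + 0 + 0\right)} + 374 = \frac{4 + 12}{-5 + 12} + 374 = \frac{1}{7} \cdot 16 + 374 = \frac{16}{7} + 374 = \frac{2634}{7}$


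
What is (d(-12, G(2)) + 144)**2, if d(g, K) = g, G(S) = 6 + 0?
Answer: 17424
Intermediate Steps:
G(S) = 6
(d(-12, G(2)) + 144)**2 = (-12 + 144)**2 = 132**2 = 17424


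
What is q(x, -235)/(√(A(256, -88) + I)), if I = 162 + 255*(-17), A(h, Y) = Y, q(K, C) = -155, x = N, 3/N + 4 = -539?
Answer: 155*I*√4261/4261 ≈ 2.3745*I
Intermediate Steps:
N = -1/181 (N = 3/(-4 - 539) = 3/(-543) = 3*(-1/543) = -1/181 ≈ -0.0055249)
x = -1/181 ≈ -0.0055249
I = -4173 (I = 162 - 4335 = -4173)
q(x, -235)/(√(A(256, -88) + I)) = -155/√(-88 - 4173) = -155*(-I*√4261/4261) = -(-155)*I*√4261/4261 = 155*I*√4261/4261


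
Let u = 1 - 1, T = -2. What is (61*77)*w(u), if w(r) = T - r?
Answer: -9394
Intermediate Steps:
u = 0
w(r) = -2 - r
(61*77)*w(u) = (61*77)*(-2 - 1*0) = 4697*(-2 + 0) = 4697*(-2) = -9394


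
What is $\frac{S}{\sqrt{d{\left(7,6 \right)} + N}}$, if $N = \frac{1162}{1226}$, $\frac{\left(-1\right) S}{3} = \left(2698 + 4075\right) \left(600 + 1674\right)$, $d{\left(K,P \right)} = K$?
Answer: $- \frac{7700901 \sqrt{746634}}{406} \approx -1.639 \cdot 10^{7}$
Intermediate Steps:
$S = -46205406$ ($S = - 3 \left(2698 + 4075\right) \left(600 + 1674\right) = - 3 \cdot 6773 \cdot 2274 = \left(-3\right) 15401802 = -46205406$)
$N = \frac{581}{613}$ ($N = 1162 \cdot \frac{1}{1226} = \frac{581}{613} \approx 0.9478$)
$\frac{S}{\sqrt{d{\left(7,6 \right)} + N}} = - \frac{46205406}{\sqrt{7 + \frac{581}{613}}} = - \frac{46205406}{\sqrt{\frac{4872}{613}}} = - \frac{46205406}{\frac{2}{613} \sqrt{746634}} = - 46205406 \frac{\sqrt{746634}}{2436} = - \frac{7700901 \sqrt{746634}}{406}$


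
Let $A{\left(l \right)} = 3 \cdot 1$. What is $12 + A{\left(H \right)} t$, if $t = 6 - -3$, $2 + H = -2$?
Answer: $39$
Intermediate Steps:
$H = -4$ ($H = -2 - 2 = -4$)
$A{\left(l \right)} = 3$
$t = 9$ ($t = 6 + 3 = 9$)
$12 + A{\left(H \right)} t = 12 + 3 \cdot 9 = 12 + 27 = 39$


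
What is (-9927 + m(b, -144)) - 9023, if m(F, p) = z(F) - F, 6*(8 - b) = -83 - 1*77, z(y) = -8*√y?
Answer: -56954/3 - 16*√78/3 ≈ -19032.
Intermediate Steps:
b = 104/3 (b = 8 - (-83 - 1*77)/6 = 8 - (-83 - 77)/6 = 8 - ⅙*(-160) = 8 + 80/3 = 104/3 ≈ 34.667)
m(F, p) = -F - 8*√F (m(F, p) = -8*√F - F = -F - 8*√F)
(-9927 + m(b, -144)) - 9023 = (-9927 + (-1*104/3 - 16*√78/3)) - 9023 = (-9927 + (-104/3 - 16*√78/3)) - 9023 = (-29885/3 - 16*√78/3) - 9023 = -56954/3 - 16*√78/3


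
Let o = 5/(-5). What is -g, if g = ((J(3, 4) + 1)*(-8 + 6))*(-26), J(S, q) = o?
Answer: 0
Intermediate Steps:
o = -1 (o = 5*(-⅕) = -1)
J(S, q) = -1
g = 0 (g = ((-1 + 1)*(-8 + 6))*(-26) = (0*(-2))*(-26) = 0*(-26) = 0)
-g = -1*0 = 0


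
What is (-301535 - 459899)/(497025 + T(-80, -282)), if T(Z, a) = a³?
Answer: 761434/21928743 ≈ 0.034723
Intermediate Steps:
(-301535 - 459899)/(497025 + T(-80, -282)) = (-301535 - 459899)/(497025 + (-282)³) = -761434/(497025 - 22425768) = -761434/(-21928743) = -761434*(-1/21928743) = 761434/21928743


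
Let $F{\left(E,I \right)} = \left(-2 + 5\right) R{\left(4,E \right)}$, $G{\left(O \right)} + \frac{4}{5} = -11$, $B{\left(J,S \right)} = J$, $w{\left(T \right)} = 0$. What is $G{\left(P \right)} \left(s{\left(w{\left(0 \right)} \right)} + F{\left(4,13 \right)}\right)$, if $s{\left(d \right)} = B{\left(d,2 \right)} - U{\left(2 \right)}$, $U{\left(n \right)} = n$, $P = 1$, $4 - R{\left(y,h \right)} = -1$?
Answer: $- \frac{767}{5} \approx -153.4$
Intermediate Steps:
$R{\left(y,h \right)} = 5$ ($R{\left(y,h \right)} = 4 - -1 = 4 + 1 = 5$)
$G{\left(O \right)} = - \frac{59}{5}$ ($G{\left(O \right)} = - \frac{4}{5} - 11 = - \frac{59}{5}$)
$F{\left(E,I \right)} = 15$ ($F{\left(E,I \right)} = \left(-2 + 5\right) 5 = 3 \cdot 5 = 15$)
$s{\left(d \right)} = -2 + d$ ($s{\left(d \right)} = d - 2 = -2 + d$)
$G{\left(P \right)} \left(s{\left(w{\left(0 \right)} \right)} + F{\left(4,13 \right)}\right) = - \frac{59 \left(\left(-2 + 0\right) + 15\right)}{5} = - \frac{59 \left(-2 + 15\right)}{5} = \left(- \frac{59}{5}\right) 13 = - \frac{767}{5}$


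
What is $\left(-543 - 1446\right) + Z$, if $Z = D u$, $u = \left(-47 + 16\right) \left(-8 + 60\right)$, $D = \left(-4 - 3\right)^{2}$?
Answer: $-80977$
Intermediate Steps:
$D = 49$ ($D = \left(-7\right)^{2} = 49$)
$u = -1612$ ($u = \left(-31\right) 52 = -1612$)
$Z = -78988$ ($Z = 49 \left(-1612\right) = -78988$)
$\left(-543 - 1446\right) + Z = \left(-543 - 1446\right) - 78988 = -1989 - 78988 = -80977$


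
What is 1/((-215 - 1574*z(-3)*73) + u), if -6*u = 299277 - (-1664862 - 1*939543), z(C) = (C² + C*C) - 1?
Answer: -1/2437496 ≈ -4.1026e-7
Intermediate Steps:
z(C) = -1 + 2*C² (z(C) = (C² + C²) - 1 = 2*C² - 1 = -1 + 2*C²)
u = -483947 (u = -(299277 - (-1664862 - 1*939543))/6 = -(299277 - (-1664862 - 939543))/6 = -(299277 - 1*(-2604405))/6 = -(299277 + 2604405)/6 = -⅙*2903682 = -483947)
1/((-215 - 1574*z(-3)*73) + u) = 1/((-215 - 1574*(-1 + 2*(-3)²)*73) - 483947) = 1/((-215 - 1574*(-1 + 2*9)*73) - 483947) = 1/((-215 - 1574*(-1 + 18)*73) - 483947) = 1/((-215 - 26758*73) - 483947) = 1/((-215 - 1574*1241) - 483947) = 1/((-215 - 1953334) - 483947) = 1/(-1953549 - 483947) = 1/(-2437496) = -1/2437496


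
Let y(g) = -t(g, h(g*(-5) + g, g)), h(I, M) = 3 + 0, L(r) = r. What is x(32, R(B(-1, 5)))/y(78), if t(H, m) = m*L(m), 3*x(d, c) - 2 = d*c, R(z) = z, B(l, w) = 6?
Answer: -194/27 ≈ -7.1852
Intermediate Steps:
h(I, M) = 3
x(d, c) = ⅔ + c*d/3 (x(d, c) = ⅔ + (d*c)/3 = ⅔ + (c*d)/3 = ⅔ + c*d/3)
t(H, m) = m² (t(H, m) = m*m = m²)
y(g) = -9 (y(g) = -1*3² = -1*9 = -9)
x(32, R(B(-1, 5)))/y(78) = (⅔ + (⅓)*6*32)/(-9) = (⅔ + 64)*(-⅑) = (194/3)*(-⅑) = -194/27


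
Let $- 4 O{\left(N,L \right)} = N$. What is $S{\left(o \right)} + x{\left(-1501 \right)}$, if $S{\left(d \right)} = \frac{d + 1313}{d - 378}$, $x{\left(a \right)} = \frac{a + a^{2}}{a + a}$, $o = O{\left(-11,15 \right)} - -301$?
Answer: $- \frac{229217}{297} \approx -771.77$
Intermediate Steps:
$O{\left(N,L \right)} = - \frac{N}{4}$
$o = \frac{1215}{4}$ ($o = \left(- \frac{1}{4}\right) \left(-11\right) - -301 = \frac{11}{4} + 301 = \frac{1215}{4} \approx 303.75$)
$x{\left(a \right)} = \frac{a + a^{2}}{2 a}$
$S{\left(d \right)} = \frac{1313 + d}{-378 + d}$
$S{\left(o \right)} + x{\left(-1501 \right)} = \frac{1313 + \frac{1215}{4}}{-378 + \frac{1215}{4}} + \left(\frac{1}{2} + \frac{1}{2} \left(-1501\right)\right) = \frac{1}{- \frac{297}{4}} \cdot \frac{6467}{4} + \left(\frac{1}{2} - \frac{1501}{2}\right) = \left(- \frac{4}{297}\right) \frac{6467}{4} - 750 = - \frac{6467}{297} - 750 = - \frac{229217}{297}$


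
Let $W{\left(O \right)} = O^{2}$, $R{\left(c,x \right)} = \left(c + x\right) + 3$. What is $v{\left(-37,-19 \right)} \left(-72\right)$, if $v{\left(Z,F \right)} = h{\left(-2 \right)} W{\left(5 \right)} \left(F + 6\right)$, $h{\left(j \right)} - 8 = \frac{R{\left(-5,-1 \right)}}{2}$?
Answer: $152100$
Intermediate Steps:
$R{\left(c,x \right)} = 3 + c + x$
$h{\left(j \right)} = \frac{13}{2}$ ($h{\left(j \right)} = 8 + \frac{3 - 5 - 1}{2} = 8 - \frac{3}{2} = \frac{13}{2}$)
$v{\left(Z,F \right)} = 975 + \frac{325 F}{2}$ ($v{\left(Z,F \right)} = \frac{13 \cdot 5^{2}}{2} \left(F + 6\right) = \frac{13}{2} \cdot 25 \left(6 + F\right) = \frac{325 \left(6 + F\right)}{2} = 975 + \frac{325 F}{2}$)
$v{\left(-37,-19 \right)} \left(-72\right) = \left(975 + \frac{325}{2} \left(-19\right)\right) \left(-72\right) = \left(975 - \frac{6175}{2}\right) \left(-72\right) = \left(- \frac{4225}{2}\right) \left(-72\right) = 152100$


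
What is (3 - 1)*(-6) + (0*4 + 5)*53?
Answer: 253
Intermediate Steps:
(3 - 1)*(-6) + (0*4 + 5)*53 = 2*(-6) + (0 + 5)*53 = -12 + 5*53 = -12 + 265 = 253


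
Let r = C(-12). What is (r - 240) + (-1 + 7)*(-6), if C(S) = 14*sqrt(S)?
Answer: -276 + 28*I*sqrt(3) ≈ -276.0 + 48.497*I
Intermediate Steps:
r = 28*I*sqrt(3) (r = 14*sqrt(-12) = 14*(2*I*sqrt(3)) = 28*I*sqrt(3) ≈ 48.497*I)
(r - 240) + (-1 + 7)*(-6) = (28*I*sqrt(3) - 240) + (-1 + 7)*(-6) = (-240 + 28*I*sqrt(3)) + 6*(-6) = (-240 + 28*I*sqrt(3)) - 36 = -276 + 28*I*sqrt(3)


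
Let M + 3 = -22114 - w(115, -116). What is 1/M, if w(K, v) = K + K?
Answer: -1/22347 ≈ -4.4749e-5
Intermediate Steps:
w(K, v) = 2*K
M = -22347 (M = -3 + (-22114 - 2*115) = -3 + (-22114 - 1*230) = -3 + (-22114 - 230) = -3 - 22344 = -22347)
1/M = 1/(-22347) = -1/22347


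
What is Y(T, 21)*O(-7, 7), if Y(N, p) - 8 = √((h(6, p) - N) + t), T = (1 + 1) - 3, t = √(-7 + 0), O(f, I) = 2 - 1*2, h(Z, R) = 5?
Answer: 0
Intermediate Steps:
O(f, I) = 0 (O(f, I) = 2 - 2 = 0)
t = I*√7 (t = √(-7) = I*√7 ≈ 2.6458*I)
T = -1 (T = 2 - 3 = -1)
Y(N, p) = 8 + √(5 - N + I*√7) (Y(N, p) = 8 + √((5 - N) + I*√7) = 8 + √(5 - N + I*√7))
Y(T, 21)*O(-7, 7) = (8 + √(5 - 1*(-1) + I*√7))*0 = (8 + √(5 + 1 + I*√7))*0 = (8 + √(6 + I*√7))*0 = 0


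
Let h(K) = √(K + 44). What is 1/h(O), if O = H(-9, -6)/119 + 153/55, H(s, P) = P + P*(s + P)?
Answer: √41514935/44401 ≈ 0.14511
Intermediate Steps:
H(s, P) = P + P*(P + s)
O = 3261/935 (O = -6*(1 - 6 - 9)/119 + 153/55 = -6*(-14)*(1/119) + 153*(1/55) = 84*(1/119) + 153/55 = 12/17 + 153/55 = 3261/935 ≈ 3.4877)
h(K) = √(44 + K)
1/h(O) = 1/(√(44 + 3261/935)) = 1/(√(44401/935)) = 1/(√41514935/935) = √41514935/44401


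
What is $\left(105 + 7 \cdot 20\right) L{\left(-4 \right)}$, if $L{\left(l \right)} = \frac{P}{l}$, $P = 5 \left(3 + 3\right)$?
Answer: $- \frac{3675}{2} \approx -1837.5$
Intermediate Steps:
$P = 30$ ($P = 5 \cdot 6 = 30$)
$L{\left(l \right)} = \frac{30}{l}$
$\left(105 + 7 \cdot 20\right) L{\left(-4 \right)} = \left(105 + 7 \cdot 20\right) \frac{30}{-4} = \left(105 + 140\right) 30 \left(- \frac{1}{4}\right) = 245 \left(- \frac{15}{2}\right) = - \frac{3675}{2}$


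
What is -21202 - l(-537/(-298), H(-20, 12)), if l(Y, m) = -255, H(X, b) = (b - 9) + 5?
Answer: -20947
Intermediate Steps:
H(X, b) = -4 + b (H(X, b) = (-9 + b) + 5 = -4 + b)
-21202 - l(-537/(-298), H(-20, 12)) = -21202 - 1*(-255) = -21202 + 255 = -20947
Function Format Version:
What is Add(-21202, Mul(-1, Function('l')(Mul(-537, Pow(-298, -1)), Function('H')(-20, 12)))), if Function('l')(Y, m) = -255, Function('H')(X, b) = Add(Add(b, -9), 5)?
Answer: -20947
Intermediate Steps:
Function('H')(X, b) = Add(-4, b) (Function('H')(X, b) = Add(Add(-9, b), 5) = Add(-4, b))
Add(-21202, Mul(-1, Function('l')(Mul(-537, Pow(-298, -1)), Function('H')(-20, 12)))) = Add(-21202, Mul(-1, -255)) = Add(-21202, 255) = -20947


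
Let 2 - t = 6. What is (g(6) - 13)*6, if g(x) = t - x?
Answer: -138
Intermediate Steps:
t = -4 (t = 2 - 1*6 = 2 - 6 = -4)
g(x) = -4 - x
(g(6) - 13)*6 = ((-4 - 1*6) - 13)*6 = ((-4 - 6) - 13)*6 = (-10 - 13)*6 = -23*6 = -138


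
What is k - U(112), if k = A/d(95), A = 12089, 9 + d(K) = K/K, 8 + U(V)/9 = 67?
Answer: -16337/8 ≈ -2042.1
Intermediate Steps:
U(V) = 531 (U(V) = -72 + 9*67 = -72 + 603 = 531)
d(K) = -8 (d(K) = -9 + K/K = -9 + 1 = -8)
k = -12089/8 (k = 12089/(-8) = 12089*(-⅛) = -12089/8 ≈ -1511.1)
k - U(112) = -12089/8 - 1*531 = -12089/8 - 531 = -16337/8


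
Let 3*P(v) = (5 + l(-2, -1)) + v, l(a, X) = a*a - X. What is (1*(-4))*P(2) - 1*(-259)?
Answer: 243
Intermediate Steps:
l(a, X) = a**2 - X
P(v) = 10/3 + v/3 (P(v) = ((5 + ((-2)**2 - 1*(-1))) + v)/3 = ((5 + (4 + 1)) + v)/3 = ((5 + 5) + v)/3 = (10 + v)/3 = 10/3 + v/3)
(1*(-4))*P(2) - 1*(-259) = (1*(-4))*(10/3 + (1/3)*2) - 1*(-259) = -4*(10/3 + 2/3) + 259 = -4*4 + 259 = -16 + 259 = 243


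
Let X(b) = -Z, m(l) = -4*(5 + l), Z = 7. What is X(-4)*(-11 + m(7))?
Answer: 413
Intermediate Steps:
m(l) = -20 - 4*l
X(b) = -7 (X(b) = -1*7 = -7)
X(-4)*(-11 + m(7)) = -7*(-11 + (-20 - 4*7)) = -7*(-11 + (-20 - 28)) = -7*(-11 - 48) = -7*(-59) = 413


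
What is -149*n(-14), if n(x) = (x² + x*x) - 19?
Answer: -55577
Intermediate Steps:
n(x) = -19 + 2*x² (n(x) = (x² + x²) - 19 = 2*x² - 19 = -19 + 2*x²)
-149*n(-14) = -149*(-19 + 2*(-14)²) = -149*(-19 + 2*196) = -149*(-19 + 392) = -149*373 = -55577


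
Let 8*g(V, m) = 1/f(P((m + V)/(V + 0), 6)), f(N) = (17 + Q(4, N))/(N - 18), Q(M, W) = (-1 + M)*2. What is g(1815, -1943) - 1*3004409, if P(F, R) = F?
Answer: -21812010053/7260 ≈ -3.0044e+6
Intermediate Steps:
Q(M, W) = -2 + 2*M
f(N) = 23/(-18 + N) (f(N) = (17 + (-2 + 2*4))/(N - 18) = (17 + (-2 + 8))/(-18 + N) = (17 + 6)/(-18 + N) = 23/(-18 + N))
g(V, m) = -9/92 + (V + m)/(184*V) (g(V, m) = 1/(8*((23/(-18 + (m + V)/(V + 0))))) = 1/(8*((23/(-18 + (V + m)/V)))) = (-18/23 + (V + m)/(23*V))/8 = -9/92 + (V + m)/(184*V))
g(1815, -1943) - 1*3004409 = (1/184)*(-1943 - 17*1815)/1815 - 1*3004409 = (1/184)*(1/1815)*(-1943 - 30855) - 3004409 = (1/184)*(1/1815)*(-32798) - 3004409 = -713/7260 - 3004409 = -21812010053/7260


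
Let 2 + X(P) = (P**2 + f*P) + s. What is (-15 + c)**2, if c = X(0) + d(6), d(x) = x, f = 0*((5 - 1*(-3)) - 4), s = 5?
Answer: 36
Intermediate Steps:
f = 0 (f = 0*((5 + 3) - 4) = 0*(8 - 4) = 0*4 = 0)
X(P) = 3 + P**2 (X(P) = -2 + ((P**2 + 0*P) + 5) = -2 + ((P**2 + 0) + 5) = -2 + (P**2 + 5) = -2 + (5 + P**2) = 3 + P**2)
c = 9 (c = (3 + 0**2) + 6 = (3 + 0) + 6 = 3 + 6 = 9)
(-15 + c)**2 = (-15 + 9)**2 = (-6)**2 = 36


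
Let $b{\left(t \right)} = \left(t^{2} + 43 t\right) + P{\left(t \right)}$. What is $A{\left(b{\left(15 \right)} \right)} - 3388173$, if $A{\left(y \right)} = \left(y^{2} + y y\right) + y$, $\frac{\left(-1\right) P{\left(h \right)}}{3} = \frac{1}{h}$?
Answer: $- \frac{46854978}{25} \approx -1.8742 \cdot 10^{6}$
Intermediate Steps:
$P{\left(h \right)} = - \frac{3}{h}$
$b{\left(t \right)} = t^{2} - \frac{3}{t} + 43 t$ ($b{\left(t \right)} = \left(t^{2} + 43 t\right) - \frac{3}{t} = t^{2} - \frac{3}{t} + 43 t$)
$A{\left(y \right)} = y + 2 y^{2}$ ($A{\left(y \right)} = \left(y^{2} + y^{2}\right) + y = 2 y^{2} + y = y + 2 y^{2}$)
$A{\left(b{\left(15 \right)} \right)} - 3388173 = \frac{-3 + 15^{2} \left(43 + 15\right)}{15} \left(1 + 2 \frac{-3 + 15^{2} \left(43 + 15\right)}{15}\right) - 3388173 = \frac{-3 + 225 \cdot 58}{15} \left(1 + 2 \frac{-3 + 225 \cdot 58}{15}\right) - 3388173 = \frac{-3 + 13050}{15} \left(1 + 2 \frac{-3 + 13050}{15}\right) - 3388173 = \frac{1}{15} \cdot 13047 \left(1 + 2 \cdot \frac{1}{15} \cdot 13047\right) - 3388173 = \frac{4349 \left(1 + 2 \cdot \frac{4349}{5}\right)}{5} - 3388173 = \frac{4349 \left(1 + \frac{8698}{5}\right)}{5} - 3388173 = \frac{4349}{5} \cdot \frac{8703}{5} - 3388173 = \frac{37849347}{25} - 3388173 = - \frac{46854978}{25}$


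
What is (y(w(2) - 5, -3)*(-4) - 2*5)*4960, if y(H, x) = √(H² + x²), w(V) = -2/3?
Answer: -49600 - 19840*√370/3 ≈ -1.7681e+5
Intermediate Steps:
w(V) = -⅔ (w(V) = -2*⅓ = -⅔)
(y(w(2) - 5, -3)*(-4) - 2*5)*4960 = (√((-⅔ - 5)² + (-3)²)*(-4) - 2*5)*4960 = (√((-17/3)² + 9)*(-4) - 10)*4960 = (√(289/9 + 9)*(-4) - 10)*4960 = (√(370/9)*(-4) - 10)*4960 = ((√370/3)*(-4) - 10)*4960 = (-4*√370/3 - 10)*4960 = (-10 - 4*√370/3)*4960 = -49600 - 19840*√370/3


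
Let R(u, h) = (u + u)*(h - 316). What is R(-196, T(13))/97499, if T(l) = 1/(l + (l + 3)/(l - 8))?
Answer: 10031672/7897419 ≈ 1.2702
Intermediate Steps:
T(l) = 1/(l + (3 + l)/(-8 + l))
R(u, h) = 2*u*(-316 + h) (R(u, h) = (2*u)*(-316 + h) = 2*u*(-316 + h))
R(-196, T(13))/97499 = (2*(-196)*(-316 + (-8 + 13)/(3 + 13² - 7*13)))/97499 = (2*(-196)*(-316 + 5/(3 + 169 - 91)))*(1/97499) = (2*(-196)*(-316 + 5/81))*(1/97499) = (2*(-196)*(-25591/81))*(1/97499) = (10031672/81)*(1/97499) = 10031672/7897419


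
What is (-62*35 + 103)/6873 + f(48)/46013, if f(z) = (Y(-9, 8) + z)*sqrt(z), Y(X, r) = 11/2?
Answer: -689/2291 + 214*sqrt(3)/46013 ≈ -0.29269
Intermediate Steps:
Y(X, r) = 11/2 (Y(X, r) = 11*(1/2) = 11/2)
f(z) = sqrt(z)*(11/2 + z) (f(z) = (11/2 + z)*sqrt(z) = sqrt(z)*(11/2 + z))
(-62*35 + 103)/6873 + f(48)/46013 = (-62*35 + 103)/6873 + (sqrt(48)*(11/2 + 48))/46013 = (-2170 + 103)*(1/6873) + ((4*sqrt(3))*(107/2))*(1/46013) = -2067*1/6873 + (214*sqrt(3))*(1/46013) = -689/2291 + 214*sqrt(3)/46013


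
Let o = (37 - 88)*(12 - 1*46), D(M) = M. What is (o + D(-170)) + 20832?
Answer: 22396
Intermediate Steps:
o = 1734 (o = -51*(12 - 46) = -51*(-34) = 1734)
(o + D(-170)) + 20832 = (1734 - 170) + 20832 = 1564 + 20832 = 22396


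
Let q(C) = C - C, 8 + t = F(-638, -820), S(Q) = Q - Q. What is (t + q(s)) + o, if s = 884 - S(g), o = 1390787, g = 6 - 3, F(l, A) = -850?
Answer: 1389929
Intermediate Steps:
g = 3
S(Q) = 0
t = -858 (t = -8 - 850 = -858)
s = 884 (s = 884 - 1*0 = 884 + 0 = 884)
q(C) = 0
(t + q(s)) + o = (-858 + 0) + 1390787 = -858 + 1390787 = 1389929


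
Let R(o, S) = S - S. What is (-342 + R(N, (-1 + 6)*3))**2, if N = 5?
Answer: 116964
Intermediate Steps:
R(o, S) = 0
(-342 + R(N, (-1 + 6)*3))**2 = (-342 + 0)**2 = (-342)**2 = 116964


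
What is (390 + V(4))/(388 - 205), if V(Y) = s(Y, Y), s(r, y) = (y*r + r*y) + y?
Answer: 142/61 ≈ 2.3279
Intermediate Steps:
s(r, y) = y + 2*r*y (s(r, y) = (r*y + r*y) + y = 2*r*y + y = y + 2*r*y)
V(Y) = Y*(1 + 2*Y)
(390 + V(4))/(388 - 205) = (390 + 4*(1 + 2*4))/(388 - 205) = (390 + 4*(1 + 8))/183 = (390 + 4*9)*(1/183) = (390 + 36)*(1/183) = 426*(1/183) = 142/61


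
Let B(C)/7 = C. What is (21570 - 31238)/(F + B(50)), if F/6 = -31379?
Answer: 2417/46981 ≈ 0.051446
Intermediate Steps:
F = -188274 (F = 6*(-31379) = -188274)
B(C) = 7*C
(21570 - 31238)/(F + B(50)) = (21570 - 31238)/(-188274 + 7*50) = -9668/(-188274 + 350) = -9668/(-187924) = -9668*(-1/187924) = 2417/46981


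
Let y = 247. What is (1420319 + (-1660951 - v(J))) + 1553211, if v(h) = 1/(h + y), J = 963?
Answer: 1588220589/1210 ≈ 1.3126e+6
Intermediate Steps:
v(h) = 1/(247 + h) (v(h) = 1/(h + 247) = 1/(247 + h))
(1420319 + (-1660951 - v(J))) + 1553211 = (1420319 + (-1660951 - 1/(247 + 963))) + 1553211 = (1420319 + (-1660951 - 1/1210)) + 1553211 = (1420319 - 2009750711/1210) + 1553211 = -291164721/1210 + 1553211 = 1588220589/1210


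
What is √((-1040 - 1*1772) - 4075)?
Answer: I*√6887 ≈ 82.988*I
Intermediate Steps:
√((-1040 - 1*1772) - 4075) = √((-1040 - 1772) - 4075) = √(-2812 - 4075) = √(-6887) = I*√6887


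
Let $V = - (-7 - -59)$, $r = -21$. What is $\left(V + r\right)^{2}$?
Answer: $5329$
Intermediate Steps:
$V = -52$ ($V = - (-7 + 59) = \left(-1\right) 52 = -52$)
$\left(V + r\right)^{2} = \left(-52 - 21\right)^{2} = \left(-73\right)^{2} = 5329$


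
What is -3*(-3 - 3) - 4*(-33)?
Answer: 150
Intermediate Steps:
-3*(-3 - 3) - 4*(-33) = -3*(-6) + 132 = 18 + 132 = 150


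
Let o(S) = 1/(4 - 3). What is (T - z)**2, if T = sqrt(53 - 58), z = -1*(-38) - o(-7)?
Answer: (37 - I*sqrt(5))**2 ≈ 1364.0 - 165.47*I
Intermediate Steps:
o(S) = 1 (o(S) = 1/1 = 1)
z = 37 (z = -1*(-38) - 1*1 = 38 - 1 = 37)
T = I*sqrt(5) (T = sqrt(-5) = I*sqrt(5) ≈ 2.2361*I)
(T - z)**2 = (I*sqrt(5) - 1*37)**2 = (I*sqrt(5) - 37)**2 = (-37 + I*sqrt(5))**2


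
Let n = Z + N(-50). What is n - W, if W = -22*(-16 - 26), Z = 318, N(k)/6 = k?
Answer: -906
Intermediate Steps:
N(k) = 6*k
n = 18 (n = 318 + 6*(-50) = 318 - 300 = 18)
W = 924 (W = -22*(-42) = 924)
n - W = 18 - 1*924 = 18 - 924 = -906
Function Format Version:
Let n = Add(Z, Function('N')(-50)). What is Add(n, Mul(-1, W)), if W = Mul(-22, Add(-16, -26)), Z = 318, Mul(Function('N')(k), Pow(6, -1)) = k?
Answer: -906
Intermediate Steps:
Function('N')(k) = Mul(6, k)
n = 18 (n = Add(318, Mul(6, -50)) = Add(318, -300) = 18)
W = 924 (W = Mul(-22, -42) = 924)
Add(n, Mul(-1, W)) = Add(18, Mul(-1, 924)) = Add(18, -924) = -906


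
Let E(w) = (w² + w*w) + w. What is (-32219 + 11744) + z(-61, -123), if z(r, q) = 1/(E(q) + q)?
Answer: -614495699/30012 ≈ -20475.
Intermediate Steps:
E(w) = w + 2*w² (E(w) = (w² + w²) + w = 2*w² + w = w + 2*w²)
z(r, q) = 1/(q + q*(1 + 2*q)) (z(r, q) = 1/(q*(1 + 2*q) + q) = 1/(q + q*(1 + 2*q)))
(-32219 + 11744) + z(-61, -123) = (-32219 + 11744) + (½)/(-123*(1 - 123)) = -20475 + (½)*(-1/123)/(-122) = -20475 + (½)*(-1/123)*(-1/122) = -20475 + 1/30012 = -614495699/30012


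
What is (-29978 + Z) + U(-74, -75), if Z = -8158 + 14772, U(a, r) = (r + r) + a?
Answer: -23588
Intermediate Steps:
U(a, r) = a + 2*r (U(a, r) = 2*r + a = a + 2*r)
Z = 6614
(-29978 + Z) + U(-74, -75) = (-29978 + 6614) + (-74 + 2*(-75)) = -23364 + (-74 - 150) = -23364 - 224 = -23588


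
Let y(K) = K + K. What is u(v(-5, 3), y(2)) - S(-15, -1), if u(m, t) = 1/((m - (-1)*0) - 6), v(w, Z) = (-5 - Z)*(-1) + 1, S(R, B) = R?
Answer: 46/3 ≈ 15.333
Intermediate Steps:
y(K) = 2*K
v(w, Z) = 6 + Z (v(w, Z) = (5 + Z) + 1 = 6 + Z)
u(m, t) = 1/(-6 + m) (u(m, t) = 1/((m - 1*0) - 6) = 1/((m + 0) - 6) = 1/(m - 6) = 1/(-6 + m))
u(v(-5, 3), y(2)) - S(-15, -1) = 1/(-6 + (6 + 3)) - 1*(-15) = 1/(-6 + 9) + 15 = 1/3 + 15 = ⅓ + 15 = 46/3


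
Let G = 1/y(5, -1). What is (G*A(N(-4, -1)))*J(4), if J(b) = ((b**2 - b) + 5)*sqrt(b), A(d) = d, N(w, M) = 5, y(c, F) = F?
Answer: -170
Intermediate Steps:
J(b) = sqrt(b)*(5 + b**2 - b) (J(b) = (5 + b**2 - b)*sqrt(b) = sqrt(b)*(5 + b**2 - b))
G = -1 (G = 1/(-1) = -1)
(G*A(N(-4, -1)))*J(4) = (-1*5)*(sqrt(4)*(5 + 4**2 - 1*4)) = -10*(5 + 16 - 4) = -10*17 = -5*34 = -170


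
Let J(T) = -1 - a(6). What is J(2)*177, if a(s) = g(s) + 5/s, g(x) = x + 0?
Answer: -2773/2 ≈ -1386.5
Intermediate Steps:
g(x) = x
a(s) = s + 5/s
J(T) = -47/6 (J(T) = -1 - (6 + 5/6) = -1 - (6 + 5*(⅙)) = -1 - (6 + ⅚) = -1 - 1*41/6 = -1 - 41/6 = -47/6)
J(2)*177 = -47/6*177 = -2773/2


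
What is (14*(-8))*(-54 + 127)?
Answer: -8176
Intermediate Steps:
(14*(-8))*(-54 + 127) = -112*73 = -8176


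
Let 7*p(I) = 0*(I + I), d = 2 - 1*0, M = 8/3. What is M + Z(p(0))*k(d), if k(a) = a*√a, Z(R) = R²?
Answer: 8/3 ≈ 2.6667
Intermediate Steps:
M = 8/3 (M = 8*(⅓) = 8/3 ≈ 2.6667)
d = 2 (d = 2 + 0 = 2)
p(I) = 0 (p(I) = (0*(I + I))/7 = (0*(2*I))/7 = (⅐)*0 = 0)
k(a) = a^(3/2)
M + Z(p(0))*k(d) = 8/3 + 0²*2^(3/2) = 8/3 + 0*(2*√2) = 8/3 + 0 = 8/3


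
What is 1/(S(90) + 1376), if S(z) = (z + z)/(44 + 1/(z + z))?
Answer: 7921/10931696 ≈ 0.00072459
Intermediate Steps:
S(z) = 2*z/(44 + 1/(2*z)) (S(z) = (2*z)/(44 + 1/(2*z)) = 2*z/(44 + 1/(2*z)))
1/(S(90) + 1376) = 1/(4*90²/(1 + 88*90) + 1376) = 1/(4*8100/(1 + 7920) + 1376) = 1/(4*8100/7921 + 1376) = 1/(4*8100*(1/7921) + 1376) = 1/(32400/7921 + 1376) = 1/(10931696/7921) = 7921/10931696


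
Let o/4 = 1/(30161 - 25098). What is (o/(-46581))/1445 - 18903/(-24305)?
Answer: 1288383968462657/1656571568214435 ≈ 0.77774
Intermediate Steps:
o = 4/5063 (o = 4/(30161 - 25098) = 4/5063 ≈ 0.00079005)
(o/(-46581))/1445 - 18903/(-24305) = ((4/5063)/(-46581))/1445 - 18903/(-24305) = ((4/5063)*(-1/46581))*(1/1445) - 18903*(-1/24305) = -4/235839603*1/1445 + 18903/24305 = -4/340788226335 + 18903/24305 = 1288383968462657/1656571568214435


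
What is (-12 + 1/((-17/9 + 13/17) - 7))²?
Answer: 227074761/1545049 ≈ 146.97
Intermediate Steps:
(-12 + 1/((-17/9 + 13/17) - 7))² = (-12 + 1/(-172/153 - 7))² = (-12 + 1/(-1243/153))² = (-12 - 153/1243)² = (-15069/1243)² = 227074761/1545049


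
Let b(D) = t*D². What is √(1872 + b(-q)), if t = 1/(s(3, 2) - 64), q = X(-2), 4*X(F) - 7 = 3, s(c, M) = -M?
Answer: √32616078/132 ≈ 43.266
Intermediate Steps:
X(F) = 5/2 (X(F) = 7/4 + (¼)*3 = 7/4 + ¾ = 5/2)
q = 5/2 ≈ 2.5000
t = -1/66 (t = 1/(-1*2 - 64) = 1/(-2 - 64) = 1/(-66) = -1/66 ≈ -0.015152)
b(D) = -D²/66
√(1872 + b(-q)) = √(1872 - (-1*5/2)²/66) = √(1872 - (-5/2)²/66) = √(1872 - 1/66*25/4) = √(1872 - 25/264) = √(494183/264) = √32616078/132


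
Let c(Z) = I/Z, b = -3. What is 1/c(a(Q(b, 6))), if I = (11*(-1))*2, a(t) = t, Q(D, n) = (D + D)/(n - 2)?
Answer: 3/44 ≈ 0.068182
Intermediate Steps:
Q(D, n) = 2*D/(-2 + n) (Q(D, n) = (2*D)/(-2 + n) = 2*D/(-2 + n))
I = -22 (I = -11*2 = -22)
c(Z) = -22/Z
1/c(a(Q(b, 6))) = 1/(-22/(2*(-3)/(-2 + 6))) = 1/(-22/(2*(-3)/4)) = 1/(-22/(2*(-3)*(1/4))) = 1/(-22/(-3/2)) = 1/(-22*(-2/3)) = 1/(44/3) = 3/44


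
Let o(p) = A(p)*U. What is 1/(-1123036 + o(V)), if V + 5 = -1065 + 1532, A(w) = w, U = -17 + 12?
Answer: -1/1125346 ≈ -8.8862e-7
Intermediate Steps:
U = -5
V = 462 (V = -5 + (-1065 + 1532) = -5 + 467 = 462)
o(p) = -5*p (o(p) = p*(-5) = -5*p)
1/(-1123036 + o(V)) = 1/(-1123036 - 5*462) = 1/(-1123036 - 2310) = 1/(-1125346) = -1/1125346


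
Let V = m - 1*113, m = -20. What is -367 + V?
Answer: -500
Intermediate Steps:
V = -133 (V = -20 - 1*113 = -20 - 113 = -133)
-367 + V = -367 - 133 = -500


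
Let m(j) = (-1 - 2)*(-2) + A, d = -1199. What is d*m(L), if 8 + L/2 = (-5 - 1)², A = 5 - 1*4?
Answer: -8393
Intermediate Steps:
A = 1 (A = 5 - 4 = 1)
L = 56 (L = -16 + 2*(-5 - 1)² = -16 + 2*(-6)² = -16 + 2*36 = -16 + 72 = 56)
m(j) = 7 (m(j) = (-1 - 2)*(-2) + 1 = -3*(-2) + 1 = 6 + 1 = 7)
d*m(L) = -1199*7 = -8393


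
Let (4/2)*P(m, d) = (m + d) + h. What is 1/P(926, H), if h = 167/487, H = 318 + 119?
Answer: 487/331974 ≈ 0.0014670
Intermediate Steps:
H = 437
h = 167/487 (h = 167*(1/487) = 167/487 ≈ 0.34292)
P(m, d) = 167/974 + d/2 + m/2 (P(m, d) = ((m + d) + 167/487)/2 = ((d + m) + 167/487)/2 = (167/487 + d + m)/2 = 167/974 + d/2 + m/2)
1/P(926, H) = 1/(167/974 + (½)*437 + (½)*926) = 1/(167/974 + 437/2 + 463) = 1/(331974/487) = 487/331974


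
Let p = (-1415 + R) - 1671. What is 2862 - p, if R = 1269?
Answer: 4679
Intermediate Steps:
p = -1817 (p = (-1415 + 1269) - 1671 = -146 - 1671 = -1817)
2862 - p = 2862 - 1*(-1817) = 2862 + 1817 = 4679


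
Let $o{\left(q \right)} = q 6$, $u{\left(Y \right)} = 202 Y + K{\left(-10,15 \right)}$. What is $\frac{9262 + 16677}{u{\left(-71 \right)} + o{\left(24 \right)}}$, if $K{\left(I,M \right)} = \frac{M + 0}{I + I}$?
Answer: $- \frac{103756}{56795} \approx -1.8269$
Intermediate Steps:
$K{\left(I,M \right)} = \frac{M}{2 I}$
$u{\left(Y \right)} = - \frac{3}{4} + 202 Y$ ($u{\left(Y \right)} = 202 Y + \frac{1}{2} \cdot 15 \frac{1}{-10} = 202 Y + \frac{1}{2} \cdot 15 \left(- \frac{1}{10}\right) = 202 Y - \frac{3}{4} = - \frac{3}{4} + 202 Y$)
$o{\left(q \right)} = 6 q$
$\frac{9262 + 16677}{u{\left(-71 \right)} + o{\left(24 \right)}} = \frac{9262 + 16677}{\left(- \frac{3}{4} + 202 \left(-71\right)\right) + 6 \cdot 24} = \frac{25939}{\left(- \frac{3}{4} - 14342\right) + 144} = \frac{25939}{- \frac{57371}{4} + 144} = \frac{25939}{- \frac{56795}{4}} = 25939 \left(- \frac{4}{56795}\right) = - \frac{103756}{56795}$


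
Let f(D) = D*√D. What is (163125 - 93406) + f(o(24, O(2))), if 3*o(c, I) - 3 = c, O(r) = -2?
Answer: 69746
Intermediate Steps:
o(c, I) = 1 + c/3
f(D) = D^(3/2)
(163125 - 93406) + f(o(24, O(2))) = (163125 - 93406) + (1 + (⅓)*24)^(3/2) = 69719 + (1 + 8)^(3/2) = 69719 + 9^(3/2) = 69719 + 27 = 69746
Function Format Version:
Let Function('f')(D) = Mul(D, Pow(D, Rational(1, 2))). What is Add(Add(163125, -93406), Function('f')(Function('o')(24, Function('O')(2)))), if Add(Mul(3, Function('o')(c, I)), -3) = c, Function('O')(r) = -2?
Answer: 69746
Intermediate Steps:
Function('o')(c, I) = Add(1, Mul(Rational(1, 3), c))
Function('f')(D) = Pow(D, Rational(3, 2))
Add(Add(163125, -93406), Function('f')(Function('o')(24, Function('O')(2)))) = Add(Add(163125, -93406), Pow(Add(1, Mul(Rational(1, 3), 24)), Rational(3, 2))) = Add(69719, Pow(Add(1, 8), Rational(3, 2))) = Add(69719, Pow(9, Rational(3, 2))) = Add(69719, 27) = 69746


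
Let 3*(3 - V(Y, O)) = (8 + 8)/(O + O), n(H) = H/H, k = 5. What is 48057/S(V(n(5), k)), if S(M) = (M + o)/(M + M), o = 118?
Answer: 3556218/1807 ≈ 1968.0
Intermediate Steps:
n(H) = 1
V(Y, O) = 3 - 8/(3*O) (V(Y, O) = 3 - (8 + 8)/(3*(O + O)) = 3 - 16/(3*(2*O)) = 3 - 16*1/(2*O)/3 = 3 - 8/(3*O))
S(M) = (118 + M)/(2*M) (S(M) = (M + 118)/(M + M) = (118 + M)/((2*M)) = (118 + M)*(1/(2*M)) = (118 + M)/(2*M))
48057/S(V(n(5), k)) = 48057/(((118 + (3 - 8/3/5))/(2*(3 - 8/3/5)))) = 48057/(((118 + (3 - 8/3*⅕))/(2*(3 - 8/3*⅕)))) = 48057/(((118 + (3 - 8/15))/(2*(3 - 8/15)))) = 48057/(((118 + 37/15)/(2*(37/15)))) = 48057/(((½)*(15/37)*(1807/15))) = 48057/(1807/74) = 48057*(74/1807) = 3556218/1807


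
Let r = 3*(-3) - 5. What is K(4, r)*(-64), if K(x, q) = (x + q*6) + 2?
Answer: 4992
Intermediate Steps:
r = -14 (r = -9 - 5 = -14)
K(x, q) = 2 + x + 6*q (K(x, q) = (x + 6*q) + 2 = 2 + x + 6*q)
K(4, r)*(-64) = (2 + 4 + 6*(-14))*(-64) = (2 + 4 - 84)*(-64) = -78*(-64) = 4992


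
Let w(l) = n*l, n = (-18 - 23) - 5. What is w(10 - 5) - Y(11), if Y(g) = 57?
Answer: -287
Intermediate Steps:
n = -46 (n = -41 - 5 = -46)
w(l) = -46*l
w(10 - 5) - Y(11) = -46*(10 - 5) - 1*57 = -46*5 - 57 = -230 - 57 = -287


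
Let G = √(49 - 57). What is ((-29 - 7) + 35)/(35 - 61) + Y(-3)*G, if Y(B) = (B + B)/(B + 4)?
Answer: 1/26 - 12*I*√2 ≈ 0.038462 - 16.971*I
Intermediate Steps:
Y(B) = 2*B/(4 + B) (Y(B) = (2*B)/(4 + B) = 2*B/(4 + B))
G = 2*I*√2 (G = √(-8) = 2*I*√2 ≈ 2.8284*I)
((-29 - 7) + 35)/(35 - 61) + Y(-3)*G = ((-29 - 7) + 35)/(35 - 61) + (2*(-3)/(4 - 3))*(2*I*√2) = (-36 + 35)/(-26) + (2*(-3)/1)*(2*I*√2) = -1*(-1/26) + (2*(-3)*1)*(2*I*√2) = 1/26 - 12*I*√2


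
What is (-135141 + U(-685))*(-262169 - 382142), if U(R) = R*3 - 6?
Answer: 88400757822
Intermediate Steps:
U(R) = -6 + 3*R (U(R) = 3*R - 6 = -6 + 3*R)
(-135141 + U(-685))*(-262169 - 382142) = (-135141 + (-6 + 3*(-685)))*(-262169 - 382142) = (-135141 + (-6 - 2055))*(-644311) = (-135141 - 2061)*(-644311) = -137202*(-644311) = 88400757822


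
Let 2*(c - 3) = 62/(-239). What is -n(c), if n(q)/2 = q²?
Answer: -941192/57121 ≈ -16.477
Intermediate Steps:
c = 686/239 (c = 3 + (62/(-239))/2 = 3 + (62*(-1/239))/2 = 3 + (½)*(-62/239) = 3 - 31/239 = 686/239 ≈ 2.8703)
n(q) = 2*q²
-n(c) = -2*(686/239)² = -2*470596/57121 = -1*941192/57121 = -941192/57121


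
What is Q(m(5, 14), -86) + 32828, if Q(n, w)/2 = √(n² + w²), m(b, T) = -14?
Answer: 32828 + 4*√1898 ≈ 33002.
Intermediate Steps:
Q(n, w) = 2*√(n² + w²)
Q(m(5, 14), -86) + 32828 = 2*√((-14)² + (-86)²) + 32828 = 2*√(196 + 7396) + 32828 = 2*√7592 + 32828 = 2*(2*√1898) + 32828 = 4*√1898 + 32828 = 32828 + 4*√1898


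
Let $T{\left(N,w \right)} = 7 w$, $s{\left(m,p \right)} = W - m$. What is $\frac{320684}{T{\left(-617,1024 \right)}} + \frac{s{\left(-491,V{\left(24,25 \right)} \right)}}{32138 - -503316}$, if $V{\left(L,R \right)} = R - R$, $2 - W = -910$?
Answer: $\frac{3066456915}{68538112} \approx 44.741$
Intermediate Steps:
$W = 912$ ($W = 2 - -910 = 2 + 910 = 912$)
$V{\left(L,R \right)} = 0$
$s{\left(m,p \right)} = 912 - m$
$\frac{320684}{T{\left(-617,1024 \right)}} + \frac{s{\left(-491,V{\left(24,25 \right)} \right)}}{32138 - -503316} = \frac{320684}{7 \cdot 1024} + \frac{912 - -491}{32138 - -503316} = \frac{320684}{7168} + \frac{912 + 491}{32138 + 503316} = 320684 \cdot \frac{1}{7168} + \frac{1403}{535454} = \frac{11453}{256} + 1403 \cdot \frac{1}{535454} = \frac{11453}{256} + \frac{1403}{535454} = \frac{3066456915}{68538112}$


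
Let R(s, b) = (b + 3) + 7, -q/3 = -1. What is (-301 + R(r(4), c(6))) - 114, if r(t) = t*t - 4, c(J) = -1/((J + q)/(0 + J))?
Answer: -1217/3 ≈ -405.67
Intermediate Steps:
q = 3 (q = -3*(-1) = 3)
c(J) = -J/(3 + J) (c(J) = -1/((J + 3)/(0 + J)) = -1/((3 + J)/J) = -J/(3 + J))
r(t) = -4 + t² (r(t) = t² - 4 = -4 + t²)
R(s, b) = 10 + b (R(s, b) = (3 + b) + 7 = 10 + b)
(-301 + R(r(4), c(6))) - 114 = (-301 + (10 - 1*6/(3 + 6))) - 114 = (-301 + (10 - 1*6/9)) - 114 = (-301 + (10 - 1*6*⅑)) - 114 = (-301 + (10 - ⅔)) - 114 = (-301 + 28/3) - 114 = -875/3 - 114 = -1217/3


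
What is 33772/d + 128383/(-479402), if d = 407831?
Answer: -36168202929/195514997062 ≈ -0.18499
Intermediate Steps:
33772/d + 128383/(-479402) = 33772/407831 + 128383/(-479402) = 33772*(1/407831) + 128383*(-1/479402) = 33772/407831 - 128383/479402 = -36168202929/195514997062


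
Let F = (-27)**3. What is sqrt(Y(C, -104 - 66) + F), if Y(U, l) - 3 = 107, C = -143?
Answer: 23*I*sqrt(37) ≈ 139.9*I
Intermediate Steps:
Y(U, l) = 110 (Y(U, l) = 3 + 107 = 110)
F = -19683
sqrt(Y(C, -104 - 66) + F) = sqrt(110 - 19683) = sqrt(-19573) = 23*I*sqrt(37)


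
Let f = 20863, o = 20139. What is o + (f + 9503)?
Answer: 50505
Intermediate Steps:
o + (f + 9503) = 20139 + (20863 + 9503) = 20139 + 30366 = 50505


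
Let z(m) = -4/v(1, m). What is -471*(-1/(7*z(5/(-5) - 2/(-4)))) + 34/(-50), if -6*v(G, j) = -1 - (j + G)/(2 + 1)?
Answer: -4741/1200 ≈ -3.9508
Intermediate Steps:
v(G, j) = ⅙ + G/18 + j/18 (v(G, j) = -(-1 - (j + G)/(2 + 1))/6 = -(-1 - (G + j)/3)/6 = -(-1 - (G/3 + j/3))/6 = -(-1 + (-G/3 - j/3))/6 = -(-1 - G/3 - j/3)/6 = ⅙ + G/18 + j/18)
z(m) = -4/(2/9 + m/18) (z(m) = -4/(⅙ + (1/18)*1 + m/18) = -4/(⅙ + 1/18 + m/18) = -4/(2/9 + m/18))
-471*(-1/(7*z(5/(-5) - 2/(-4)))) + 34/(-50) = -471/((-(-504)/(4 + (5/(-5) - 2/(-4))))) + 34/(-50) = -471/((-(-504)/(4 + (5*(-⅕) - 2*(-¼))))) + 34*(-1/50) = -471/((-(-504)/(4 + (-1 + ½)))) - 17/25 = -471/((-(-504)/(4 - ½))) - 17/25 = -471/((-(-504)/7/2)) - 17/25 = -471/((-(-504)*2/7)) - 17/25 = -471/((-7*(-144/7))) - 17/25 = -471/144 - 17/25 = -471*1/144 - 17/25 = -157/48 - 17/25 = -4741/1200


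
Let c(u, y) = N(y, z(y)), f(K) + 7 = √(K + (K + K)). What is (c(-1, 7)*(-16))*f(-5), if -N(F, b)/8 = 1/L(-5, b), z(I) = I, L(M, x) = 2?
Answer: -448 + 64*I*√15 ≈ -448.0 + 247.87*I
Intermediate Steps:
f(K) = -7 + √3*√K (f(K) = -7 + √(K + (K + K)) = -7 + √(K + 2*K) = -7 + √(3*K) = -7 + √3*√K)
N(F, b) = -4 (N(F, b) = -8/2 = -8*½ = -4)
c(u, y) = -4
(c(-1, 7)*(-16))*f(-5) = (-4*(-16))*(-7 + √3*√(-5)) = 64*(-7 + √3*(I*√5)) = 64*(-7 + I*√15) = -448 + 64*I*√15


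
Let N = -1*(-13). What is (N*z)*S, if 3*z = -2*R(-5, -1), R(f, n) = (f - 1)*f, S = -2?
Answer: 520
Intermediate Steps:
N = 13
R(f, n) = f*(-1 + f) (R(f, n) = (-1 + f)*f = f*(-1 + f))
z = -20 (z = (-(-10)*(-1 - 5))/3 = (-(-10)*(-6))/3 = (-2*30)/3 = (⅓)*(-60) = -20)
(N*z)*S = (13*(-20))*(-2) = -260*(-2) = 520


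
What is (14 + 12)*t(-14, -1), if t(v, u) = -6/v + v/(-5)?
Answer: 2938/35 ≈ 83.943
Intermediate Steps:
t(v, u) = -6/v - v/5 (t(v, u) = -6/v + v*(-⅕) = -6/v - v/5)
(14 + 12)*t(-14, -1) = (14 + 12)*(-6/(-14) - ⅕*(-14)) = 26*(-6*(-1/14) + 14/5) = 26*(3/7 + 14/5) = 26*(113/35) = 2938/35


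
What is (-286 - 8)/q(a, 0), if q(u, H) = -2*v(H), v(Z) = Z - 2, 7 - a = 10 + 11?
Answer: -147/2 ≈ -73.500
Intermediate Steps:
a = -14 (a = 7 - (10 + 11) = 7 - 1*21 = 7 - 21 = -14)
v(Z) = -2 + Z
q(u, H) = 4 - 2*H (q(u, H) = -2*(-2 + H) = 4 - 2*H)
(-286 - 8)/q(a, 0) = (-286 - 8)/(4 - 2*0) = -294/(4 + 0) = -294/4 = -294*¼ = -147/2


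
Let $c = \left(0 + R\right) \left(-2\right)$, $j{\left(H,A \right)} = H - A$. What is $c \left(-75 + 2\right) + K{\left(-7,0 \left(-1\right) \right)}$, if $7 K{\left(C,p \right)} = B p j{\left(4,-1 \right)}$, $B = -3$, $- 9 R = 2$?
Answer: $- \frac{292}{9} \approx -32.444$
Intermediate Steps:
$R = - \frac{2}{9}$ ($R = \left(- \frac{1}{9}\right) 2 = - \frac{2}{9} \approx -0.22222$)
$K{\left(C,p \right)} = - \frac{15 p}{7}$ ($K{\left(C,p \right)} = \frac{- 3 p \left(4 - -1\right)}{7} = \frac{- 3 p \left(4 + 1\right)}{7} = \frac{- 3 p 5}{7} = \frac{\left(-15\right) p}{7} = - \frac{15 p}{7}$)
$c = \frac{4}{9}$ ($c = \left(0 - \frac{2}{9}\right) \left(-2\right) = \left(- \frac{2}{9}\right) \left(-2\right) = \frac{4}{9} \approx 0.44444$)
$c \left(-75 + 2\right) + K{\left(-7,0 \left(-1\right) \right)} = \frac{4 \left(-75 + 2\right)}{9} - \frac{15 \cdot 0 \left(-1\right)}{7} = \frac{4}{9} \left(-73\right) - 0 = - \frac{292}{9} + 0 = - \frac{292}{9}$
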